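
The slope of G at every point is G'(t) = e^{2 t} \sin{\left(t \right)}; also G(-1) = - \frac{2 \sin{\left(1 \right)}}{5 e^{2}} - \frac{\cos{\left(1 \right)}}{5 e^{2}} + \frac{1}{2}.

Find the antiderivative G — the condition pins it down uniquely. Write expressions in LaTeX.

G(t) = \frac{2 e^{2 t} \sin{\left(t \right)}}{5} - \frac{e^{2 t} \cos{\left(t \right)}}{5} + \frac{1}{2}

Recover the given G'(t) by differentiating a candidate G(t); any mismatch rules it out.
A general antiderivative is \frac{2 e^{2 t} \sin{\left(t \right)}}{5} - \frac{e^{2 t} \cos{\left(t \right)}}{5} + C.
The condition gives C = - \frac{2 \sin{\left(1 \right)}}{5 e^{2}} - \frac{\cos{\left(1 \right)}}{5 e^{2}} + \frac{1}{2} - (- \frac{2 \sin{\left(1 \right)}}{5 e^{2}} - \frac{\cos{\left(1 \right)}}{5 e^{2}}) = \frac{1}{2}.
So G(t) = \frac{2 e^{2 t} \sin{\left(t \right)}}{5} - \frac{e^{2 t} \cos{\left(t \right)}}{5} + \frac{1}{2}.
Check: d/dt[\frac{2 e^{2 t} \sin{\left(t \right)}}{5} - \frac{e^{2 t} \cos{\left(t \right)}}{5} + \frac{1}{2}] = e^{2 t} \sin{\left(t \right)} = G'(t).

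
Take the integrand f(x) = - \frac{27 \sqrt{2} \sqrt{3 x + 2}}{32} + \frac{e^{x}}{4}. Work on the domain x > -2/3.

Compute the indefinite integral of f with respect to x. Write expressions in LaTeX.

The integrand splits into summands that can be handled one at a time.
Check: d/dx[\frac{- 3 \sqrt{2} \left(3 x + 2\right)^{\frac{3}{2}} + 4 e^{x}}{16}] = - \frac{27 \sqrt{2} \sqrt{3 x + 2}}{32} + \frac{e^{x}}{4} = f(x).

F(x) = \frac{- 3 \sqrt{2} \left(3 x + 2\right)^{\frac{3}{2}} + 4 e^{x}}{16} + C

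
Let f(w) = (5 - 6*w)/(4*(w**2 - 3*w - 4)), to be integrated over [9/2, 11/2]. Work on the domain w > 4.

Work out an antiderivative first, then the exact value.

Antiderivative: F(w) = -19*log(w - 4)/20 - 11*log(w + 1)/20; value = -11*log(13/2)/20 - 19*log(2)/20 - 19*log(3/2)/20 + 11*log(11/2)/20

The denominator factors as 4*(w - 4)*(w + 1); partial fractions split f into directly integrable pieces: -11/(20*(w + 1)) - 19/(20*(w - 4)).
F(w) = -19*log(w - 4)/20 - 11*log(w + 1)/20 is an antiderivative of f.
Check: d/dw[-19*log(w - 4)/20 - 11*log(w + 1)/20] = (5 - 6*w)/(4*w**2 - 12*w - 16), which equals f(w).
F(11/2) = -11*log(13/2)/20 - 19*log(3/2)/20; F(9/2) = -11*log(11/2)/20 + 19*log(2)/20.
Integral = F(11/2) - F(9/2) = -11*log(13/2)/20 - 19*log(2)/20 - 19*log(3/2)/20 + 11*log(11/2)/20.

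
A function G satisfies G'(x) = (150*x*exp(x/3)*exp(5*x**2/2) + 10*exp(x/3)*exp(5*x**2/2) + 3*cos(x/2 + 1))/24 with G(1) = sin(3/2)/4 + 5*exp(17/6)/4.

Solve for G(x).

Any candidate G(x) must reproduce the stated G'(x) exactly.
A general antiderivative is 5*exp(5*x**2/2 + x/3)/4 + sin(x/2 + 1)/4 + C.
The condition gives C = sin(3/2)/4 + 5*exp(17/6)/4 - (sin(3/2)/4 + 5*exp(17/6)/4) = 0.
So G(x) = 5*exp(x/3)*exp(5*x**2/2)/4 + sin(x/2 + 1)/4.
Check: d/dx[5*exp(x/3)*exp(5*x**2/2)/4 + sin(x/2 + 1)/4] = 25*x*exp(x/3)*exp(5*x**2/2)/4 + 5*exp(x/3)*exp(5*x**2/2)/12 + cos(x/2 + 1)/8, which equals G'(x).

G(x) = 5*exp(x/3)*exp(5*x**2/2)/4 + sin(x/2 + 1)/4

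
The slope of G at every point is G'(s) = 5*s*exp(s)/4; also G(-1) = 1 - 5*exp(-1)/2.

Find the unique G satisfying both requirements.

G(s) = (5*(s - 1)*exp(s) + 4)/4

G'(s) has the shape u'v + uv' for u = 5*s/4 - 5/4 and v = exp(s) — it is the derivative of the product u*v.
A general antiderivative is (5*s - 5)*exp(s)/4 + C.
The condition gives C = 1 - 5*exp(-1)/2 - (-5*exp(-1)/2) = 1.
So G(s) = (5*(s - 1)*exp(s) + 4)/4.
Check: d/ds[(5*(s - 1)*exp(s) + 4)/4] = 5*s*exp(s)/4 = G'(s).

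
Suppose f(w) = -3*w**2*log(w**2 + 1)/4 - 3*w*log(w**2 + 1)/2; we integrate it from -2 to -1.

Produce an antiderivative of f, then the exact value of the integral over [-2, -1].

Antiderivative: F(w) = (2*w**3 + 3*w**2*(-w - 3)*log(w**2 + 1) + 9*w**2 - 6*w - 9*log(w**2 + 1) + 6*atan(w))/12; value = -19/12 - 5*log(2)/4 - pi/8 + atan(2)/2 + 7*log(5)/4

The integrand splits into summands that can be handled one at a time.
F(w) = (2*w**3 + 3*w**2*(-w - 3)*log(w**2 + 1) + 9*w**2 - 6*w - 9*log(w**2 + 1) + 6*atan(w))/12 is an antiderivative of f.
Check: d/dw[(2*w**3 + 3*w**2*(-w - 3)*log(w**2 + 1) + 9*w**2 - 6*w - 9*log(w**2 + 1) + 6*atan(w))/12] = -3*w**2*log(w**2 + 1)/4 - 3*w*log(w**2 + 1)/2 = f(w).
F(-1) = -5*log(2)/4 - pi/8 + 13/12; F(-2) = -7*log(5)/4 - atan(2)/2 + 8/3.
Integral = F(-1) - F(-2) = -19/12 - 5*log(2)/4 - pi/8 + atan(2)/2 + 7*log(5)/4.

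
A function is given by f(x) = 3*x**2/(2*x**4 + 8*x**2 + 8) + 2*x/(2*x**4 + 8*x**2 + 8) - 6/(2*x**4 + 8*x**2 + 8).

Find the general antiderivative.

f has the shape u'v + uv' for u = 1/(x**2/2 + 1) and v = -3*x/4 - 1/4 — it is the derivative of the product u*v.
Check: d/dx[-3*x/(2*x**2 + 4) - 1/(2*x**2 + 4)] = (3*x**2 + 2*x - 6)/(2*x**4 + 8*x**2 + 8), which equals f(x).

F(x) = -3*x/(2*x**2 + 4) - 1/(2*x**2 + 4) + C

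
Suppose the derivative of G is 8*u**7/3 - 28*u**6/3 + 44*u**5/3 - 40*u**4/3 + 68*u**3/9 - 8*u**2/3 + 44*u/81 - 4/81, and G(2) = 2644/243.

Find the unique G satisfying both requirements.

G'(u) matches the chain-rule pattern g'(h)*h' with inner function h(u) = u**2 - u + 1/3; substituting w = h(u) collapses the integral.
A general antiderivative is (u**2 - u + 1/3)**4/3 + C.
The condition gives C = 2644/243 - (2401/243) = 1.
So G(u) = (u**2 - u + 1/3)**4/3 + 1.
Check: d/du[(u**2 - u + 1/3)**4/3 + 1] = 8*u**7/3 - 28*u**6/3 + 44*u**5/3 - 40*u**4/3 + 68*u**3/9 - 8*u**2/3 + 44*u/81 - 4/81 = G'(u).

G(u) = (u**2 - u + 1/3)**4/3 + 1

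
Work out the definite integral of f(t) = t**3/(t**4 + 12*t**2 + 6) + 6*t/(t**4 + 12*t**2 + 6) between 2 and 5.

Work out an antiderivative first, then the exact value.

f matches the chain-rule pattern g'(h)*h' with inner function h(t) = t**4/3 + 4*t**2 + 2; substituting u = h(t) collapses the integral.
F(t) = log(t**4/3 + 4*t**2 + 2)/4 is an antiderivative of f.
Check: d/dt[log(t**4/3 + 4*t**2 + 2)/4] = (t**3 + 6*t)/(t**4 + 12*t**2 + 6), which equals f(t).
F(5) = log(931/3)/4; F(2) = log(70/3)/4.
Integral = F(5) - F(2) = -log(70/3)/4 + log(931/3)/4.

Antiderivative: F(t) = log(t**4/3 + 4*t**2 + 2)/4; value = -log(70/3)/4 + log(931/3)/4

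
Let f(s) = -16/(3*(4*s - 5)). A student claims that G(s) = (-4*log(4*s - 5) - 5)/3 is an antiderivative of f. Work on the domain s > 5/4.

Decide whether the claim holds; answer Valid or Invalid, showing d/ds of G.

Valid: G'(s) = f(s).

d/ds[G] = -16/(12*s - 15)
This equals f(s) exactly, so the claim holds.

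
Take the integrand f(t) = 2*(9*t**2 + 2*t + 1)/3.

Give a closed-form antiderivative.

Since d/dt undoes antidifferentiation here, F'(t) = f(t) is required of F(t).
Check: d/dt[2*t*(3*t**2 + t + 1)/3] = 6*t**2 + 4*t/3 + 2/3, which equals f(t).

An antiderivative is F(t) = 2*t*(3*t**2 + t + 1)/3.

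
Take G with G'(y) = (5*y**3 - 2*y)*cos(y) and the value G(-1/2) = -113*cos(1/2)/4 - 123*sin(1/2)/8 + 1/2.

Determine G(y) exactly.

The proposed G(y) is checked by its d/dy: the result must match the given G'(y).
A general antiderivative is 5*y**3*sin(y) + 15*y**2*cos(y) - 32*y*sin(y) - 32*cos(y) + C.
The condition gives C = -113*cos(1/2)/4 - 123*sin(1/2)/8 + 1/2 - (-113*cos(1/2)/4 - 123*sin(1/2)/8) = 1/2.
So G(y) = (10*y**3*sin(y) + 30*y**2*cos(y) - 64*y*sin(y) - 64*cos(y) + 1)/2.
Check: d/dy[(10*y**3*sin(y) + 30*y**2*cos(y) - 64*y*sin(y) - 64*cos(y) + 1)/2] = 5*y**3*cos(y) - 2*y*cos(y), which equals G'(y).

G(y) = (10*y**3*sin(y) + 30*y**2*cos(y) - 64*y*sin(y) - 64*cos(y) + 1)/2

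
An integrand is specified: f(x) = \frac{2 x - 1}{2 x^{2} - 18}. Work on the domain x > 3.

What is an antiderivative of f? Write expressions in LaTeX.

An antiderivative is F(x) = \frac{5 \log{\left(x - 3 \right)}}{12} + \frac{7 \log{\left(x + 3 \right)}}{12}.

The denominator factors as 2 \left(x - 3\right) \left(x + 3\right); partial fractions split f into directly integrable pieces: \frac{7}{12 \left(x + 3\right)} + \frac{5}{12 \left(x - 3\right)}.
Check: d/dx[\frac{5 \log{\left(x - 3 \right)}}{12} + \frac{7 \log{\left(x + 3 \right)}}{12}] = \frac{2 x - 1}{2 x^{2} - 18} = f(x).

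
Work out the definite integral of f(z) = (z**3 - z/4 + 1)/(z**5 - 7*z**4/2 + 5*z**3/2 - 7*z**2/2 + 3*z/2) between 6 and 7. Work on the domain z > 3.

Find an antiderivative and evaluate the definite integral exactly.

The denominator factors as 2*z*(z - 3)*(2*z - 1)*(z**2 + 1); partial fractions split f into directly integrable pieces: -(39*z - 23)/(100*(z**2 + 1)) - 32/(25*(2*z - 1)) + 109/(300*(z - 3)) + 2/(3*z).
F(z) = 2*log(z)/3 + 109*log(z - 3)/300 - 16*log(z - 1/2)/25 - 39*log(z**2 + 1)/200 + 23*atan(z)/100 is an antiderivative of f.
Check: d/dz[2*log(z)/3 + 109*log(z - 3)/300 - 16*log(z - 1/2)/25 - 39*log(z**2 + 1)/200 + 23*atan(z)/100] = (4*z**3 - z + 4)/(4*z**5 - 14*z**4 + 10*z**3 - 14*z**2 + 6*z), which equals f(z).
F(7) = -16*log(13/2)/25 - 39*log(50)/200 + 23*atan(7)/100 + 109*log(4)/300 + 2*log(7)/3; F(6) = -16*log(11/2)/25 - 39*log(37)/200 + 23*atan(6)/100 + 109*log(3)/300 + 2*log(6)/3.
Integral = F(7) - F(6) = -16*log(13/2)/25 - 2*log(6)/3 - 39*log(50)/200 - 109*log(3)/300 - 23*atan(6)/100 + 23*atan(7)/100 + 109*log(4)/300 + 39*log(37)/200 + 16*log(11/2)/25 + 2*log(7)/3.

Antiderivative: F(z) = 2*log(z)/3 + 109*log(z - 3)/300 - 16*log(z - 1/2)/25 - 39*log(z**2 + 1)/200 + 23*atan(z)/100; value = -16*log(13/2)/25 - 2*log(6)/3 - 39*log(50)/200 - 109*log(3)/300 - 23*atan(6)/100 + 23*atan(7)/100 + 109*log(4)/300 + 39*log(37)/200 + 16*log(11/2)/25 + 2*log(7)/3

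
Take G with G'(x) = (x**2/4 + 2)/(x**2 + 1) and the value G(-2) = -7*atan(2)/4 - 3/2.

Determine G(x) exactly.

A first test for any G(x): its x-derivative must equal the given G'(x).
A general antiderivative is x/4 + 7*atan(x)/4 + C.
The condition gives C = -7*atan(2)/4 - 3/2 - (-7*atan(2)/4 - 1/2) = -1.
So G(x) = (x + 7*atan(x) - 4)/4.
Check: d/dx[(x + 7*atan(x) - 4)/4] = (x**2 + 8)/(4*x**2 + 4), which equals G'(x).

G(x) = (x + 7*atan(x) - 4)/4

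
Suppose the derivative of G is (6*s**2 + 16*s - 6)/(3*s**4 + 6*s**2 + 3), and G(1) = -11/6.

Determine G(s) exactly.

Recognize the product-rule pattern: G'(s) = u'v + uv' with u = 1/(3*s**2/2 + 3/2), v = -3*s - 4, so integration by parts undoes it.
A general antiderivative is (-3*s - 4)/(3*s**2/2 + 3/2) + C.
The condition gives C = -11/6 - (-7/3) = 1/2.
So G(s) = (3*s**2 - 12*s - 13)/(6*(s**2 + 1)).
Check: d/ds[(3*s**2 - 12*s - 13)/(6*(s**2 + 1))] = (6*s**2 + 16*s - 6)/(3*s**4 + 6*s**2 + 3) = G'(s).

G(s) = (3*s**2 - 12*s - 13)/(6*(s**2 + 1))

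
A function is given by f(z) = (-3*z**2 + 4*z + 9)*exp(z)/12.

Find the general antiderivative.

f has the shape u'v + uv' for u = -z**2/4 + 5*z/6 - 1/12 and v = exp(z) — it is the derivative of the product u*v.
Check: d/dz[(-3*z**2 + 10*z - 1)*exp(z)/12] = -z**2*exp(z)/4 + z*exp(z)/3 + 3*exp(z)/4, which equals f(z).

F(z) = (-3*z**2 + 10*z - 1)*exp(z)/12 + C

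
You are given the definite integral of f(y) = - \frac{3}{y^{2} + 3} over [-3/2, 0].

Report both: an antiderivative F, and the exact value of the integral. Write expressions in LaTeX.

Any candidate F(y) must reproduce f(y) exactly when differentiated.
F(y) = - \sqrt{3} \operatorname{atan}{\left(\frac{\sqrt{3} y}{3} \right)} is an antiderivative of f.
Check: d/dy[- \sqrt{3} \operatorname{atan}{\left(\frac{\sqrt{3} y}{3} \right)}] = - \frac{3}{y^{2} + 3} = f(y).
F(0) = 0; F(-3/2) = \sqrt{3} \operatorname{atan}{\left(\frac{\sqrt{3}}{2} \right)}.
Integral = F(0) - F(-3/2) = - \sqrt{3} \operatorname{atan}{\left(\frac{\sqrt{3}}{2} \right)}.

Antiderivative: F(y) = - \sqrt{3} \operatorname{atan}{\left(\frac{\sqrt{3} y}{3} \right)}; value = - \sqrt{3} \operatorname{atan}{\left(\frac{\sqrt{3}}{2} \right)}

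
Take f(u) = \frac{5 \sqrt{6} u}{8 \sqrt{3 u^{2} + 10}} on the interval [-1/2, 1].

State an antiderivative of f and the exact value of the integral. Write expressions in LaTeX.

The substitution w = \frac{u^{2}}{2} + \frac{5}{3} works: f is exactly (dF/dw)*(dw/du) for that inner function.
F(u) = \frac{5 \sqrt{\frac{u^{2}}{2} + \frac{5}{3}}}{4} is an antiderivative of f.
Check: d/du[\frac{5 \sqrt{\frac{u^{2}}{2} + \frac{5}{3}}}{4}] = \frac{5 \sqrt{6} u}{8 \sqrt{3 u^{2} + 10}} = f(u).
F(1) = \frac{5 \sqrt{78}}{24}; F(-1/2) = \frac{5 \sqrt{258}}{48}.
Integral = F(1) - F(-1/2) = - \frac{5 \sqrt{258}}{48} + \frac{5 \sqrt{78}}{24}.

Antiderivative: F(u) = \frac{5 \sqrt{\frac{u^{2}}{2} + \frac{5}{3}}}{4}; value = - \frac{5 \sqrt{258}}{48} + \frac{5 \sqrt{78}}{24}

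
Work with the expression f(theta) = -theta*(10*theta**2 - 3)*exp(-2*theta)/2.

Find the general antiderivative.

F(theta) = (10*theta**3 + 15*theta**2 + 12*theta + 6)*exp(-2*theta)/4 + C

f has the shape u'v + uv' for u = 5*theta**3/2 + 15*theta**2/4 + 3*theta + 3/2 and v = exp(-2*theta) — it is the derivative of the product u*v.
Check: d/dtheta[(10*theta**3 + 15*theta**2 + 12*theta + 6)*exp(-2*theta)/4] = (-10*theta**3 + 3*theta)*exp(-2*theta)/2, which equals f(theta).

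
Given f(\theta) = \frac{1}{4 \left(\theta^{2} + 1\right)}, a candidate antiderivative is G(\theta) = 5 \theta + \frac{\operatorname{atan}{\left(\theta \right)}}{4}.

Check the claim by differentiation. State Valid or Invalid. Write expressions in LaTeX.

d/d\theta[G] = \frac{20 \theta^{2} + 21}{4 \theta^{2} + 4}
d/d\theta[G] - f(\theta) = 5 != 0.

Invalid: d/d\theta[G] - f = 5, which is not 0.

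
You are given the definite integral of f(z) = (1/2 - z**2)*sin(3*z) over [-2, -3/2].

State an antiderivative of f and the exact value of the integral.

Antiderivative: F(z) = z**2*cos(3*z)/3 - 2*z*sin(3*z)/9 - 13*cos(3*z)/54; value = -59*cos(6)/54 + 4*sin(6)/9 + 55*cos(9/2)/108 - sin(9/2)/3

Differentiate the proposed F(z) back; it has to land on f(z) exactly.
F(z) = z**2*cos(3*z)/3 - 2*z*sin(3*z)/9 - 13*cos(3*z)/54 is an antiderivative of f.
Check: d/dz[z**2*cos(3*z)/3 - 2*z*sin(3*z)/9 - 13*cos(3*z)/54] = -z**2*sin(3*z) + sin(3*z)/2, which equals f(z).
F(-3/2) = 55*cos(9/2)/108 - sin(9/2)/3; F(-2) = -4*sin(6)/9 + 59*cos(6)/54.
Integral = F(-3/2) - F(-2) = -59*cos(6)/54 + 4*sin(6)/9 + 55*cos(9/2)/108 - sin(9/2)/3.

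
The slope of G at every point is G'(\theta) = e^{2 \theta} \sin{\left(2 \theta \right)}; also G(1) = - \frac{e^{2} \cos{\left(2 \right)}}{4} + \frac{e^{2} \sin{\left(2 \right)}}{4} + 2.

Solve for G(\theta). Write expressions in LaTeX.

G(\theta) = \frac{e^{2 \theta} \sin{\left(2 \theta \right)} - e^{2 \theta} \cos{\left(2 \theta \right)} + 8}{4}

Whatever form G(\theta) takes, its d/d\theta must return the stated G'(\theta).
A general antiderivative is \frac{e^{2 \theta} \sin{\left(2 \theta \right)}}{4} - \frac{e^{2 \theta} \cos{\left(2 \theta \right)}}{4} + C.
The condition gives C = - \frac{e^{2} \cos{\left(2 \right)}}{4} + \frac{e^{2} \sin{\left(2 \right)}}{4} + 2 - (- \frac{e^{2} \cos{\left(2 \right)}}{4} + \frac{e^{2} \sin{\left(2 \right)}}{4}) = 2.
So G(\theta) = \frac{e^{2 \theta} \sin{\left(2 \theta \right)} - e^{2 \theta} \cos{\left(2 \theta \right)} + 8}{4}.
Check: d/d\theta[\frac{e^{2 \theta} \sin{\left(2 \theta \right)} - e^{2 \theta} \cos{\left(2 \theta \right)} + 8}{4}] = e^{2 \theta} \sin{\left(2 \theta \right)} = G'(\theta).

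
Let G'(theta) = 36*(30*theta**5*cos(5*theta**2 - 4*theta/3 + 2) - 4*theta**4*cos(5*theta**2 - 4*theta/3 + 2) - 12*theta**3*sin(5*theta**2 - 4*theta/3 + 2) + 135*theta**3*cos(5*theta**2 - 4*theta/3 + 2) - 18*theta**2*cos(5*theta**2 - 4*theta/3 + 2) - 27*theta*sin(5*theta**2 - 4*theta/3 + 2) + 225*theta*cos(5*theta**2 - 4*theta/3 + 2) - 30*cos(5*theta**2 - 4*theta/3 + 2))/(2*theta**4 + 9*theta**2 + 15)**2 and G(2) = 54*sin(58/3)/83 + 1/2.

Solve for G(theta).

G(theta) = 1/2 + 9*sin(5*theta**2 - 4*theta/3 + 2)/(theta**4/3 + 3*theta**2/2 + 5/2)

G'(theta) has the shape u'v + uv' for u = 9/(theta**4/3 + 3*theta**2/2 + 5/2) and v = sin(5*theta**2 - 4*theta/3 + 2) — it is the derivative of the product u*v.
A general antiderivative is 9*sin(5*theta**2 - 4*theta/3 + 2)/(theta**4/3 + 3*theta**2/2 + 5/2) + C.
The condition gives C = 54*sin(58/3)/83 + 1/2 - (54*sin(58/3)/83) = 1/2.
So G(theta) = 1/2 + 9*sin(5*theta**2 - 4*theta/3 + 2)/(theta**4/3 + 3*theta**2/2 + 5/2).
Check: d/dtheta[1/2 + 9*sin(5*theta**2 - 4*theta/3 + 2)/(theta**4/3 + 3*theta**2/2 + 5/2)] = (1080*theta**5*cos(5*theta**2 - 4*theta/3 + 2) - 144*theta**4*cos(5*theta**2 - 4*theta/3 + 2) - 432*theta**3*sin(5*theta**2 - 4*theta/3 + 2) + 4860*theta**3*cos(5*theta**2 - 4*theta/3 + 2) - 648*theta**2*cos(5*theta**2 - 4*theta/3 + 2) - 972*theta*sin(5*theta**2 - 4*theta/3 + 2) + 8100*theta*cos(5*theta**2 - 4*theta/3 + 2) - 1080*cos(5*theta**2 - 4*theta/3 + 2))/(4*theta**8 + 36*theta**6 + 141*theta**4 + 270*theta**2 + 225), which equals G'(theta).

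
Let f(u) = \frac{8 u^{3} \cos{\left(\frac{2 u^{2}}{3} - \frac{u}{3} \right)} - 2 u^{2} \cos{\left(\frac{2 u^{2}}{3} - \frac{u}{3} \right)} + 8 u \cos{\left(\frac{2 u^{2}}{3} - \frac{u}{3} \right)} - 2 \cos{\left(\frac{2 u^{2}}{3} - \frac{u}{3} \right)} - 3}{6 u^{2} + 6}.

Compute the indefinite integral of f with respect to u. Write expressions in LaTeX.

F(u) = \sin{\left(\frac{2 u^{2}}{3} - \frac{u}{3} \right)} - \frac{\operatorname{atan}{\left(u \right)}}{2} + C

An antiderivative F(u) passes only if d/du[F] lands on f(u) exactly.
Check: d/du[\sin{\left(\frac{2 u^{2}}{3} - \frac{u}{3} \right)} - \frac{\operatorname{atan}{\left(u \right)}}{2}] = \frac{8 u^{3} \cos{\left(\frac{2 u^{2}}{3} - \frac{u}{3} \right)} - 2 u^{2} \cos{\left(\frac{2 u^{2}}{3} - \frac{u}{3} \right)} + 8 u \cos{\left(\frac{2 u^{2}}{3} - \frac{u}{3} \right)} - 2 \cos{\left(\frac{2 u^{2}}{3} - \frac{u}{3} \right)} - 3}{6 u^{2} + 6} = f(u).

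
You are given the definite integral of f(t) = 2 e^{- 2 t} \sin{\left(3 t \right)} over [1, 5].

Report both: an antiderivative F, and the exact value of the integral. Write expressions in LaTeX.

Whatever form F(t) takes, F'(t) = f(t) is non-negotiable.
F(t) = - \frac{2 \left(2 \sin{\left(3 t \right)} + 3 \cos{\left(3 t \right)}\right) e^{- 2 t}}{13} is an antiderivative of f.
Check: d/dt[- \frac{2 \left(2 \sin{\left(3 t \right)} + 3 \cos{\left(3 t \right)}\right) e^{- 2 t}}{13}] = 2 e^{- 2 t} \sin{\left(3 t \right)} = f(t).
F(5) = - \frac{4 \sin{\left(15 \right)}}{13 e^{10}} - \frac{6 \cos{\left(15 \right)}}{13 e^{10}}; F(1) = - \frac{4 \sin{\left(3 \right)}}{13 e^{2}} - \frac{6 \cos{\left(3 \right)}}{13 e^{2}}.
Integral = F(5) - F(1) = \frac{6 \cos{\left(3 \right)}}{13 e^{2}} - \frac{4 \sin{\left(15 \right)}}{13 e^{10}} - \frac{6 \cos{\left(15 \right)}}{13 e^{10}} + \frac{4 \sin{\left(3 \right)}}{13 e^{2}}.

Antiderivative: F(t) = - \frac{2 \left(2 \sin{\left(3 t \right)} + 3 \cos{\left(3 t \right)}\right) e^{- 2 t}}{13}; value = \frac{6 \cos{\left(3 \right)}}{13 e^{2}} - \frac{4 \sin{\left(15 \right)}}{13 e^{10}} - \frac{6 \cos{\left(15 \right)}}{13 e^{10}} + \frac{4 \sin{\left(3 \right)}}{13 e^{2}}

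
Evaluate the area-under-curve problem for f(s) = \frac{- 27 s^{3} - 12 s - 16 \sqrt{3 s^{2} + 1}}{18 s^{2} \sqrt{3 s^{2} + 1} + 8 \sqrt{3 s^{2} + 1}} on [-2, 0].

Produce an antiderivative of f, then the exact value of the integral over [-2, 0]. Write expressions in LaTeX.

Check any antiderivative F(s) by computing F'(s) and comparing it with f(s).
F(s) = - \frac{\sqrt{3 s^{2} + 1}}{2} - \frac{4 \operatorname{atan}{\left(\frac{3 s}{2} \right)}}{3} is an antiderivative of f.
Check: d/ds[- \frac{\sqrt{3 s^{2} + 1}}{2} - \frac{4 \operatorname{atan}{\left(\frac{3 s}{2} \right)}}{3}] = \frac{- 27 s^{3} - 12 s - 16 \sqrt{3 s^{2} + 1}}{18 s^{2} \sqrt{3 s^{2} + 1} + 8 \sqrt{3 s^{2} + 1}} = f(s).
F(0) = - \frac{1}{2}; F(-2) = - \frac{\sqrt{13}}{2} + \frac{4 \operatorname{atan}{\left(3 \right)}}{3}.
Integral = F(0) - F(-2) = - \frac{4 \operatorname{atan}{\left(3 \right)}}{3} - \frac{1}{2} + \frac{\sqrt{13}}{2}.

Antiderivative: F(s) = - \frac{\sqrt{3 s^{2} + 1}}{2} - \frac{4 \operatorname{atan}{\left(\frac{3 s}{2} \right)}}{3}; value = - \frac{4 \operatorname{atan}{\left(3 \right)}}{3} - \frac{1}{2} + \frac{\sqrt{13}}{2}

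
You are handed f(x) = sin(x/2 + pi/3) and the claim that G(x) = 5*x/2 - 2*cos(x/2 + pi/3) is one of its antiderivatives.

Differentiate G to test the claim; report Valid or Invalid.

Invalid: d/dx[G] - f = 5/2, which is not 0.

d/dx[G] = sin(x/2 + pi/3) + 5/2
d/dx[G] - f(x) = 5/2 != 0.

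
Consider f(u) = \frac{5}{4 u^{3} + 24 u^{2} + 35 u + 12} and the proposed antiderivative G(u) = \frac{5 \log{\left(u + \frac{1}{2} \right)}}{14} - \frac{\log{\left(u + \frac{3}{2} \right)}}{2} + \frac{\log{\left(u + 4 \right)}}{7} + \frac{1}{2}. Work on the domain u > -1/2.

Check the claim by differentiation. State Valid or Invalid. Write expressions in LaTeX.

Valid - differentiating G returns exactly f.

d/du[G] = \frac{5}{4 u^{3} + 24 u^{2} + 35 u + 12}
This equals f(u) exactly, so the claim holds.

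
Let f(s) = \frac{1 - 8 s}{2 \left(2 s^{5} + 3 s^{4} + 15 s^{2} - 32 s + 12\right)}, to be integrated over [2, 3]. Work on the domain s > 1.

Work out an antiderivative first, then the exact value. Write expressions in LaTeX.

Antiderivative: F(s) = - \frac{7 \log{\left(s - 1 \right)}}{40} + \frac{12 \log{\left(s - \frac{1}{2} \right)}}{119} + \frac{25 \log{\left(s + 3 \right)}}{728} + \frac{22 \log{\left(s^{2} + 4 \right)}}{1105} + \frac{503 \operatorname{atan}{\left(\frac{s}{2} \right)}}{4420}; value = - \frac{7 \log{\left(2 \right)}}{40} - \frac{503 \pi}{17680} - \frac{25 \log{\left(5 \right)}}{728} - \frac{22 \log{\left(8 \right)}}{1105} - \frac{12 \log{\left(\frac{3}{2} \right)}}{119} + \frac{22 \log{\left(13 \right)}}{1105} + \frac{25 \log{\left(6 \right)}}{728} + \frac{12 \log{\left(\frac{5}{2} \right)}}{119} + \frac{503 \operatorname{atan}{\left(\frac{3}{2} \right)}}{4420}

Factor the denominator (2 \left(s - 1\right) \left(s + 3\right) \left(2 s - 1\right) \left(s^{2} + 4\right)) and decompose: f = \frac{88 s + 503}{2210 \left(s^{2} + 4\right)} + \frac{24}{119 \left(2 s - 1\right)} + \frac{25}{728 \left(s + 3\right)} - \frac{7}{40 \left(s - 1\right)}; each piece integrates to a log, atan, or power term.
F(s) = - \frac{7 \log{\left(s - 1 \right)}}{40} + \frac{12 \log{\left(s - \frac{1}{2} \right)}}{119} + \frac{25 \log{\left(s + 3 \right)}}{728} + \frac{22 \log{\left(s^{2} + 4 \right)}}{1105} + \frac{503 \operatorname{atan}{\left(\frac{s}{2} \right)}}{4420} is an antiderivative of f.
Check: d/ds[- \frac{7 \log{\left(s - 1 \right)}}{40} + \frac{12 \log{\left(s - \frac{1}{2} \right)}}{119} + \frac{25 \log{\left(s + 3 \right)}}{728} + \frac{22 \log{\left(s^{2} + 4 \right)}}{1105} + \frac{503 \operatorname{atan}{\left(\frac{s}{2} \right)}}{4420}] = \frac{1 - 8 s}{4 s^{5} + 6 s^{4} + 30 s^{2} - 64 s + 24}, which equals f(s).
F(3) = - \frac{7 \log{\left(2 \right)}}{40} + \frac{22 \log{\left(13 \right)}}{1105} + \frac{25 \log{\left(6 \right)}}{728} + \frac{12 \log{\left(\frac{5}{2} \right)}}{119} + \frac{503 \operatorname{atan}{\left(\frac{3}{2} \right)}}{4420}; F(2) = \frac{12 \log{\left(\frac{3}{2} \right)}}{119} + \frac{22 \log{\left(8 \right)}}{1105} + \frac{25 \log{\left(5 \right)}}{728} + \frac{503 \pi}{17680}.
Integral = F(3) - F(2) = - \frac{7 \log{\left(2 \right)}}{40} - \frac{503 \pi}{17680} - \frac{25 \log{\left(5 \right)}}{728} - \frac{22 \log{\left(8 \right)}}{1105} - \frac{12 \log{\left(\frac{3}{2} \right)}}{119} + \frac{22 \log{\left(13 \right)}}{1105} + \frac{25 \log{\left(6 \right)}}{728} + \frac{12 \log{\left(\frac{5}{2} \right)}}{119} + \frac{503 \operatorname{atan}{\left(\frac{3}{2} \right)}}{4420}.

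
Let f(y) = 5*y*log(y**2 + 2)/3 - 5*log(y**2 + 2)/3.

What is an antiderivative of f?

Integrate term by term and add the pieces.
Check: d/dy[5*(-y**2 + y*(y - 2)*log(y**2 + 2) + 4*y + 2*log(y**2 + 2) - 4*sqrt(2)*atan(sqrt(2)*y/2))/6] = 5*y*log(y**2 + 2)/3 - 5*log(y**2 + 2)/3 = f(y).

An antiderivative is F(y) = 5*(-y**2 + y*(y - 2)*log(y**2 + 2) + 4*y + 2*log(y**2 + 2) - 4*sqrt(2)*atan(sqrt(2)*y/2))/6.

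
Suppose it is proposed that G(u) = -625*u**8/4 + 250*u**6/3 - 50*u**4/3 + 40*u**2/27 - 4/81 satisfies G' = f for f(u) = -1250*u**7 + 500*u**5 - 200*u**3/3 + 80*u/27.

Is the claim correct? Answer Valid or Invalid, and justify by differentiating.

Valid: G'(u) = f(u).

d/du[G] = -1250*u**7 + 500*u**5 - 200*u**3/3 + 80*u/27
This equals f(u) exactly, so the claim holds.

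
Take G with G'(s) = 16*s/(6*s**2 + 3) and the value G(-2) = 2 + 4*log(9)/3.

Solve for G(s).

G(s) = 2*(2*log(2*s**2 + 1) + 3)/3

The substitution u = 2*s**2 + 1 works: G'(s) is exactly (dG/du)*(du/ds) for that inner function.
A general antiderivative is 4*log(2*s**2 + 1)/3 + C.
The condition gives C = 2 + 4*log(9)/3 - (4*log(9)/3) = 2.
So G(s) = 2*(2*log(2*s**2 + 1) + 3)/3.
Check: d/ds[2*(2*log(2*s**2 + 1) + 3)/3] = 16*s/(6*s**2 + 3) = G'(s).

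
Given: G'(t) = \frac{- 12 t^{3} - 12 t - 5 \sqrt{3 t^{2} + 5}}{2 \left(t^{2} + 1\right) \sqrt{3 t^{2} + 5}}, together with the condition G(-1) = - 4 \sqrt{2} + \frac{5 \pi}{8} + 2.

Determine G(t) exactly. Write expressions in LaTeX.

Differentiate the proposed G(t) back; it has to land on the given G'(t).
A general antiderivative is - 2 \sqrt{3 t^{2} + 5} - \frac{5 \operatorname{atan}{\left(t \right)}}{2} + C.
The condition gives C = - 4 \sqrt{2} + \frac{5 \pi}{8} + 2 - (- 4 \sqrt{2} + \frac{5 \pi}{8}) = 2.
So G(t) = - 2 \sqrt{3 t^{2} + 5} - \frac{5 \operatorname{atan}{\left(t \right)}}{2} + 2.
Check: d/dt[- 2 \sqrt{3 t^{2} + 5} - \frac{5 \operatorname{atan}{\left(t \right)}}{2} + 2] = \frac{- 12 t^{3} - 12 t - 5 \sqrt{3 t^{2} + 5}}{2 t^{2} \sqrt{3 t^{2} + 5} + 2 \sqrt{3 t^{2} + 5}}, which equals G'(t).

G(t) = - 2 \sqrt{3 t^{2} + 5} - \frac{5 \operatorname{atan}{\left(t \right)}}{2} + 2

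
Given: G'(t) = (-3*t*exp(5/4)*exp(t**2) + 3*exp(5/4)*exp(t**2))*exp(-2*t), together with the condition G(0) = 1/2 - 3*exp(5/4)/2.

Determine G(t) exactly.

G'(t) matches the chain-rule pattern g'(h)*h' with inner function h(t) = t**2 - 2*t + 5/4; substituting u = h(t) collapses the integral.
A general antiderivative is -3*exp(t**2 - 2*t + 5/4)/2 + C.
The condition gives C = 1/2 - 3*exp(5/4)/2 - (-3*exp(5/4)/2) = 1/2.
So G(t) = 1/2 - 3*exp(5/4)*exp(-2*t)*exp(t**2)/2.
Check: d/dt[1/2 - 3*exp(5/4)*exp(-2*t)*exp(t**2)/2] = (-3*t*exp(5/4)*exp(t**2) + 3*exp(5/4)*exp(t**2))*exp(-2*t) = G'(t).

G(t) = 1/2 - 3*exp(5/4)*exp(-2*t)*exp(t**2)/2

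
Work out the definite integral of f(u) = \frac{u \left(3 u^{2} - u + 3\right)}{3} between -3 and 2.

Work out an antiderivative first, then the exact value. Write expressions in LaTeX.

Antiderivative: F(u) = \frac{u^{4}}{4} - \frac{u^{3}}{9} + \frac{u^{2}}{2}; value = - \frac{815}{36}

Differentiate the proposed F(u) back; it has to land on f(u) exactly.
F(u) = \frac{u^{4}}{4} - \frac{u^{3}}{9} + \frac{u^{2}}{2} is an antiderivative of f.
Check: d/du[\frac{u^{4}}{4} - \frac{u^{3}}{9} + \frac{u^{2}}{2}] = u^{3} - \frac{u^{2}}{3} + u, which equals f(u).
F(2) = \frac{46}{9}; F(-3) = \frac{111}{4}.
Integral = F(2) - F(-3) = - \frac{815}{36}.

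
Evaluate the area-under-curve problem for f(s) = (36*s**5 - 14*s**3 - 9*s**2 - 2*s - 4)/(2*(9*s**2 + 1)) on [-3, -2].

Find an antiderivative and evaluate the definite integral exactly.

Antiderivative: F(s) = (s**4 - s**2 - s - atan(3*s))/2; value = -61/2 - atan(9)/2 + atan(6)/2

Any candidate F(s) must reproduce f(s) exactly when differentiated.
F(s) = (s**4 - s**2 - s - atan(3*s))/2 is an antiderivative of f.
Check: d/ds[(s**4 - s**2 - s - atan(3*s))/2] = (36*s**5 - 14*s**3 - 9*s**2 - 2*s - 4)/(18*s**2 + 2), which equals f(s).
F(-2) = atan(6)/2 + 7; F(-3) = atan(9)/2 + 75/2.
Integral = F(-2) - F(-3) = -61/2 - atan(9)/2 + atan(6)/2.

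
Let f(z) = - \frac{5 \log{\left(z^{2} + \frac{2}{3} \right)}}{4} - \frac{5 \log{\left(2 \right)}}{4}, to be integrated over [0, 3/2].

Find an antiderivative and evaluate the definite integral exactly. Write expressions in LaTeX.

Antiderivative: F(z) = - \frac{5 z \log{\left(z^{2} + \frac{2}{3} \right)}}{4} - \frac{5 z \log{\left(2 \right)}}{4} + \frac{5 z}{2} - \frac{5 \sqrt{6} \operatorname{atan}{\left(\frac{\sqrt{6} z}{2} \right)}}{6}; value = - \frac{15 \log{\left(\frac{35}{6} \right)}}{8} - \frac{5 \sqrt{6} \operatorname{atan}{\left(\frac{3 \sqrt{6}}{4} \right)}}{6} + \frac{15}{4}

Any candidate F(z) must reproduce f(z) exactly when differentiated.
F(z) = - \frac{5 z \log{\left(z^{2} + \frac{2}{3} \right)}}{4} - \frac{5 z \log{\left(2 \right)}}{4} + \frac{5 z}{2} - \frac{5 \sqrt{6} \operatorname{atan}{\left(\frac{\sqrt{6} z}{2} \right)}}{6} is an antiderivative of f.
Check: d/dz[- \frac{5 z \log{\left(z^{2} + \frac{2}{3} \right)}}{4} - \frac{5 z \log{\left(2 \right)}}{4} + \frac{5 z}{2} - \frac{5 \sqrt{6} \operatorname{atan}{\left(\frac{\sqrt{6} z}{2} \right)}}{6}] = - \frac{5 \log{\left(z^{2} + \frac{2}{3} \right)}}{4} - \frac{5 \log{\left(2 \right)}}{4} = f(z).
F(3/2) = - \frac{5 \sqrt{6} \operatorname{atan}{\left(\frac{3 \sqrt{6}}{4} \right)}}{6} - \frac{15 \log{\left(\frac{35}{12} \right)}}{8} - \frac{15 \log{\left(2 \right)}}{8} + \frac{15}{4}; F(0) = 0.
Integral = F(3/2) - F(0) = - \frac{15 \log{\left(\frac{35}{6} \right)}}{8} - \frac{5 \sqrt{6} \operatorname{atan}{\left(\frac{3 \sqrt{6}}{4} \right)}}{6} + \frac{15}{4}.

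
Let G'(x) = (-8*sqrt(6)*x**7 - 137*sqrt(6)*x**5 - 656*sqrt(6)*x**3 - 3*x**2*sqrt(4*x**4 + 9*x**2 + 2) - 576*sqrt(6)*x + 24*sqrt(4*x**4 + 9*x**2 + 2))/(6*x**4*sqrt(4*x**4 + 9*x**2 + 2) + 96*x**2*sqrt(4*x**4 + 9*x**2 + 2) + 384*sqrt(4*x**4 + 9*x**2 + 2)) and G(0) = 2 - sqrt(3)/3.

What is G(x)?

G(x) = x/(2*x**2 + 16) - sqrt(2*x**4/3 + 3*x**2/2 + 1/3) + 2

A candidate passes only if d/dx[G] lands on the given G'(x) exactly.
A general antiderivative is x/(4*(x**2/2 + 4)) - sqrt(2*x**4/3 + 3*x**2/2 + 1/3) + C.
The condition gives C = 2 - sqrt(3)/3 - (-sqrt(3)/3) = 2.
So G(x) = x/(2*x**2 + 16) - sqrt(2*x**4/3 + 3*x**2/2 + 1/3) + 2.
Check: d/dx[x/(2*x**2 + 16) - sqrt(2*x**4/3 + 3*x**2/2 + 1/3) + 2] = (-8*sqrt(6)*x**7 - 137*sqrt(6)*x**5 - 656*sqrt(6)*x**3 - 3*x**2*sqrt(4*x**4 + 9*x**2 + 2) - 576*sqrt(6)*x + 24*sqrt(4*x**4 + 9*x**2 + 2))/(6*x**4*sqrt(4*x**4 + 9*x**2 + 2) + 96*x**2*sqrt(4*x**4 + 9*x**2 + 2) + 384*sqrt(4*x**4 + 9*x**2 + 2)) = G'(x).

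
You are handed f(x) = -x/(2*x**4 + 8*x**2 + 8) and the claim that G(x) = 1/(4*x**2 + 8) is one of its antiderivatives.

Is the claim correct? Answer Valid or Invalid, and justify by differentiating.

Valid - the claim checks out under differentiation.

d/dx[G] = -x/(2*x**4 + 8*x**2 + 8)
This equals f(x) exactly, so the claim holds.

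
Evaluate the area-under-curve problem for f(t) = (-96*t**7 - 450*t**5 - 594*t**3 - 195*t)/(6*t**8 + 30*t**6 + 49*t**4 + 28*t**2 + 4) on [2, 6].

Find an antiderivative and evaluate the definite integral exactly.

Antiderivative: F(t) = -(8*t**2*log(2*t**4 + 2*t**2 + 1/3) + 16*log(2*t**4 + 2*t**2 + 1/3) - 3)/(2*(t**2 + 2)); value = -4*log(7993/3) - 4/19 + 4*log(121/3)

A candidate is checked by its d/dt: the result must match f(t).
F(t) = -(8*t**2*log(2*t**4 + 2*t**2 + 1/3) + 16*log(2*t**4 + 2*t**2 + 1/3) - 3)/(2*(t**2 + 2)) is an antiderivative of f.
Check: d/dt[-(8*t**2*log(2*t**4 + 2*t**2 + 1/3) + 16*log(2*t**4 + 2*t**2 + 1/3) - 3)/(2*(t**2 + 2))] = (-96*t**7 - 450*t**5 - 594*t**3 - 195*t)/(6*t**8 + 30*t**6 + 49*t**4 + 28*t**2 + 4) = f(t).
F(6) = 3/76 - 4*log(7993/3); F(2) = 1/4 - 4*log(121/3).
Integral = F(6) - F(2) = -4*log(7993/3) - 4/19 + 4*log(121/3).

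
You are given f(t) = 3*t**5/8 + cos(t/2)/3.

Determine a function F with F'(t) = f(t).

An antiderivative is F(t) = t**6/16 + 2*sin(t/2)/3.

Integrate term by term and add the pieces.
Check: d/dt[t**6/16 + 2*sin(t/2)/3] = 3*t**5/8 + cos(t/2)/3 = f(t).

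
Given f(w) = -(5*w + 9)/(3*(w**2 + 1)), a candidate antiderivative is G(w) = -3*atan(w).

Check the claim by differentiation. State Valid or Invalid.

Invalid: d/dw[G] - f = 5*w/(3*w**2 + 3), which is not 0.

d/dw[G] = -3/(w**2 + 1)
d/dw[G] - f(w) = 5*w/(3*w**2 + 3) != 0.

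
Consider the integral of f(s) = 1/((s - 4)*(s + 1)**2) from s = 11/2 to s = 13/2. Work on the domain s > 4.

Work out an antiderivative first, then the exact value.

The denominator factors as (s - 4)*(s + 1)**2; partial fractions split f into directly integrable pieces: -1/(25*(s + 1)) - 1/(5*(s + 1)**2) + 1/(25*(s - 4)).
F(s) = ((s + 1)*log(s - 4) - (s + 1)*log(s + 1) + 5)/(25*(s + 1)) is an antiderivative of f.
Check: d/ds[((s + 1)*log(s - 4) - (s + 1)*log(s + 1) + 5)/(25*(s + 1))] = 1/(s**3 - 2*s**2 - 7*s - 4), which equals f(s).
F(13/2) = -log(15/2)/25 + 2/75 + log(5/2)/25; F(11/2) = -log(13/2)/25 + log(3/2)/25 + 2/65.
Integral = F(13/2) - F(11/2) = -log(15/2)/25 - log(3/2)/25 - 4/975 + log(5/2)/25 + log(13/2)/25.

Antiderivative: F(s) = ((s + 1)*log(s - 4) - (s + 1)*log(s + 1) + 5)/(25*(s + 1)); value = -log(15/2)/25 - log(3/2)/25 - 4/975 + log(5/2)/25 + log(13/2)/25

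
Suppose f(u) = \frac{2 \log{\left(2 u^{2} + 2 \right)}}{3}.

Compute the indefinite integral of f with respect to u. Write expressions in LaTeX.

For F(u) to be correct the identity F'(u) - f(u) = 0 must hold.
Check: d/du[\frac{2 u \log{\left(u^{2} + 1 \right)}}{3} - \frac{4 u}{3} + \frac{2 u \log{\left(2 \right)}}{3} + \frac{4 \operatorname{atan}{\left(u \right)}}{3}] = \frac{2 \log{\left(u^{2} + 1 \right)}}{3} + \frac{2 \log{\left(2 \right)}}{3}, which equals f(u).

F(u) = \frac{2 u \log{\left(u^{2} + 1 \right)}}{3} - \frac{4 u}{3} + \frac{2 u \log{\left(2 \right)}}{3} + \frac{4 \operatorname{atan}{\left(u \right)}}{3} + C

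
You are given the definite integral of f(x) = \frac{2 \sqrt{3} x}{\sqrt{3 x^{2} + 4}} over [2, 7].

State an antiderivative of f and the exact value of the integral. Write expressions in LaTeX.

The substitution u = x^{2} + \frac{4}{3} works: f is exactly (dF/du)*(du/dx) for that inner function.
F(x) = \frac{2 \sqrt{3} \sqrt{3 x^{2} + 4}}{3} is an antiderivative of f.
Check: d/dx[\frac{2 \sqrt{3} \sqrt{3 x^{2} + 4}}{3}] = \frac{2 \sqrt{3} x}{\sqrt{3 x^{2} + 4}} = f(x).
F(7) = \frac{2 \sqrt{453}}{3}; F(2) = \frac{8 \sqrt{3}}{3}.
Integral = F(7) - F(2) = - \frac{8 \sqrt{3}}{3} + \frac{2 \sqrt{453}}{3}.

Antiderivative: F(x) = \frac{2 \sqrt{3} \sqrt{3 x^{2} + 4}}{3}; value = - \frac{8 \sqrt{3}}{3} + \frac{2 \sqrt{453}}{3}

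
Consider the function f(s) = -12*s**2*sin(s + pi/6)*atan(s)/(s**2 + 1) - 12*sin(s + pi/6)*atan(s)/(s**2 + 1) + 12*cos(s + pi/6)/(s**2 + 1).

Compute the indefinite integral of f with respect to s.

Recognize the product-rule pattern: f = u'v + uv' with u = 12*atan(s), v = cos(s + pi/6), so integration by parts undoes it.
Check: d/ds[12*cos(s + pi/6)*atan(s)] = (-12*s**2*sin(s + pi/6)*atan(s) - 12*sin(s + pi/6)*atan(s) + 12*cos(s + pi/6))/(s**2 + 1), which equals f(s).

F(s) = 12*cos(s + pi/6)*atan(s) + C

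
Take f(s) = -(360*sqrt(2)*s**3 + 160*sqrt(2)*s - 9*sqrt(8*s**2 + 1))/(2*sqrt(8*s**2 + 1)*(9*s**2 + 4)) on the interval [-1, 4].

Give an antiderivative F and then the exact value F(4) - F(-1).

Antiderivative: F(s) = (-10*sqrt(2)*sqrt(8*s**2 + 1) + 3*atan(3*s/2))/4; value = -5*sqrt(258)/2 + 3*atan(3/2)/4 + 3*atan(6)/4 + 15*sqrt(2)/2

For F(s) to be correct the identity F'(s) - f(s) = 0 must hold.
F(s) = (-10*sqrt(2)*sqrt(8*s**2 + 1) + 3*atan(3*s/2))/4 is an antiderivative of f.
Check: d/ds[(-10*sqrt(2)*sqrt(8*s**2 + 1) + 3*atan(3*s/2))/4] = (-360*sqrt(2)*s**3 - 160*sqrt(2)*s + 9*sqrt(8*s**2 + 1))/(18*s**2*sqrt(8*s**2 + 1) + 8*sqrt(8*s**2 + 1)), which equals f(s).
F(4) = -5*sqrt(258)/2 + 3*atan(6)/4; F(-1) = -15*sqrt(2)/2 - 3*atan(3/2)/4.
Integral = F(4) - F(-1) = -5*sqrt(258)/2 + 3*atan(3/2)/4 + 3*atan(6)/4 + 15*sqrt(2)/2.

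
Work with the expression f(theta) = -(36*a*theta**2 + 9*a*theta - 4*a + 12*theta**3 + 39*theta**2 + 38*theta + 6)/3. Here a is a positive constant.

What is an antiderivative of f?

An antiderivative is F(theta) = -4*a*theta**3 - 3*a*theta**2/2 + 4*a*theta/3 - theta**4 - 13*theta**3/3 - 19*theta**2/3 - 2*theta.

Check any antiderivative F(theta) by computing F'(theta) and comparing it with f(theta).
Check: d/dtheta[-4*a*theta**3 - 3*a*theta**2/2 + 4*a*theta/3 - theta**4 - 13*theta**3/3 - 19*theta**2/3 - 2*theta] = -12*a*theta**2 - 3*a*theta + 4*a/3 - 4*theta**3 - 13*theta**2 - 38*theta/3 - 2, which equals f(theta).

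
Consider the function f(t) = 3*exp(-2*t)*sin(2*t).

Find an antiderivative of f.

An antiderivative is F(t) = (-3*sin(2*t) - 3*cos(2*t))*exp(-2*t)/4.

Check any antiderivative F(t) by computing F'(t) and comparing it with f(t).
Check: d/dt[(-3*sin(2*t) - 3*cos(2*t))*exp(-2*t)/4] = 3*exp(-2*t)*sin(2*t) = f(t).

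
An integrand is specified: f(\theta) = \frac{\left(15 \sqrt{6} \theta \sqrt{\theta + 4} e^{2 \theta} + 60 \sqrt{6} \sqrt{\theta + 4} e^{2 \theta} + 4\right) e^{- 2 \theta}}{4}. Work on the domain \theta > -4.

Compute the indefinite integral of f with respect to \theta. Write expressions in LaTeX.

F(\theta) = \frac{\left(3 \sqrt{6} \left(\theta + 4\right)^{\frac{5}{2}} e^{2 \theta} - 1\right) e^{- 2 \theta}}{2} + C

A candidate is checked by its d/d\theta: the result must match f(\theta).
Check: d/d\theta[\frac{\left(3 \sqrt{6} \left(\theta + 4\right)^{\frac{5}{2}} e^{2 \theta} - 1\right) e^{- 2 \theta}}{2}] = \frac{\left(15 \sqrt{6} \theta \sqrt{\theta + 4} e^{2 \theta} + 60 \sqrt{6} \sqrt{\theta + 4} e^{2 \theta} + 4\right) e^{- 2 \theta}}{4} = f(\theta).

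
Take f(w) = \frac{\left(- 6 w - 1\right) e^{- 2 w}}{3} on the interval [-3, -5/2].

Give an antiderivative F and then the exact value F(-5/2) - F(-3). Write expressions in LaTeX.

Antiderivative: F(w) = w e^{- 2 w} + \frac{2 e^{- 2 w}}{3}; value = - \frac{11 e^{5}}{6} + \frac{7 e^{6}}{3}

Recognize the product-rule pattern: f = u'v + uv' with u = w + \frac{2}{3}, v = e^{- 2 w}, so integration by parts undoes it.
F(w) = w e^{- 2 w} + \frac{2 e^{- 2 w}}{3} is an antiderivative of f.
Check: d/dw[w e^{- 2 w} + \frac{2 e^{- 2 w}}{3}] = \frac{\left(- 6 w - 1\right) e^{- 2 w}}{3} = f(w).
F(-5/2) = - \frac{11 e^{5}}{6}; F(-3) = - \frac{7 e^{6}}{3}.
Integral = F(-5/2) - F(-3) = - \frac{11 e^{5}}{6} + \frac{7 e^{6}}{3}.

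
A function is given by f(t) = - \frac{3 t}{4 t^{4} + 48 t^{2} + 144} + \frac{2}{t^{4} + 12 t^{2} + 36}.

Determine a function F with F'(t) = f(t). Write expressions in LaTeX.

Integrate term by term and add the pieces.
Check: d/dt[\frac{4 t}{24 t^{2} + 144} + \frac{\sqrt{6} \operatorname{atan}{\left(\frac{\sqrt{6} t}{6} \right)}}{36} + \frac{9}{24 t^{2} + 144}] = \frac{8 - 3 t}{4 t^{4} + 48 t^{2} + 144}, which equals f(t).

An antiderivative is F(t) = \frac{4 t}{24 t^{2} + 144} + \frac{\sqrt{6} \operatorname{atan}{\left(\frac{\sqrt{6} t}{6} \right)}}{36} + \frac{9}{24 t^{2} + 144}.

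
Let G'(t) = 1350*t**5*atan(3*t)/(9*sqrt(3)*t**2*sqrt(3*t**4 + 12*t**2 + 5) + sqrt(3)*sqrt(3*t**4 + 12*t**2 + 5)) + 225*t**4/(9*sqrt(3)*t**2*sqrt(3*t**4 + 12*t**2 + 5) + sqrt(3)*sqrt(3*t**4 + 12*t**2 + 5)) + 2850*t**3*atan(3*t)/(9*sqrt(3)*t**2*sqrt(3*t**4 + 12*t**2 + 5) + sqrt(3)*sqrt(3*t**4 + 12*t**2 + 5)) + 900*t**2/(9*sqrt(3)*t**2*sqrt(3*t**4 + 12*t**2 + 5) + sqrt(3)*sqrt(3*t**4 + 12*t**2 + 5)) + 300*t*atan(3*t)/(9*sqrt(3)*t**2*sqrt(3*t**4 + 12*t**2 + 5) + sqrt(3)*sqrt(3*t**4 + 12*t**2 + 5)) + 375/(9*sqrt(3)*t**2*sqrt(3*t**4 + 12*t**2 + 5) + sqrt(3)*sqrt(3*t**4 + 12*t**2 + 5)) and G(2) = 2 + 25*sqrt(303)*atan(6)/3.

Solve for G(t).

G(t) = (25*sqrt(3)*sqrt(3*t**4 + 12*t**2 + 5)*atan(3*t) + 6)/3

Recognize the product-rule pattern: G'(t) = u'v + uv' with u = 25*sqrt(t**4 + 4*t**2 + 5/3), v = atan(3*t), so integration by parts undoes it.
A general antiderivative is 25*sqrt(t**4 + 4*t**2 + 5/3)*atan(3*t) + C.
The condition gives C = 2 + 25*sqrt(303)*atan(6)/3 - (25*sqrt(303)*atan(6)/3) = 2.
So G(t) = (25*sqrt(3)*sqrt(3*t**4 + 12*t**2 + 5)*atan(3*t) + 6)/3.
Check: d/dt[(25*sqrt(3)*sqrt(3*t**4 + 12*t**2 + 5)*atan(3*t) + 6)/3] = (450*sqrt(3)*t**5*atan(3*t) + 75*sqrt(3)*t**4 + 950*sqrt(3)*t**3*atan(3*t) + 300*sqrt(3)*t**2 + 100*sqrt(3)*t*atan(3*t) + 125*sqrt(3))/(9*t**2*sqrt(3*t**4 + 12*t**2 + 5) + sqrt(3*t**4 + 12*t**2 + 5)), which equals G'(t).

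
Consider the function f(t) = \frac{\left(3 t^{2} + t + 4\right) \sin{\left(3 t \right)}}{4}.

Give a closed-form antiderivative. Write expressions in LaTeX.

An antiderivative is F(t) = - \frac{9 t^{2} \cos{\left(3 t \right)} - 6 t \sin{\left(3 t \right)} + 3 t \cos{\left(3 t \right)} - \sin{\left(3 t \right)} + 10 \cos{\left(3 t \right)}}{36}.

Check any antiderivative F(t) by computing F'(t) and comparing it with f(t).
Check: d/dt[- \frac{9 t^{2} \cos{\left(3 t \right)} - 6 t \sin{\left(3 t \right)} + 3 t \cos{\left(3 t \right)} - \sin{\left(3 t \right)} + 10 \cos{\left(3 t \right)}}{36}] = \frac{3 t^{2} \sin{\left(3 t \right)}}{4} + \frac{t \sin{\left(3 t \right)}}{4} + \sin{\left(3 t \right)}, which equals f(t).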